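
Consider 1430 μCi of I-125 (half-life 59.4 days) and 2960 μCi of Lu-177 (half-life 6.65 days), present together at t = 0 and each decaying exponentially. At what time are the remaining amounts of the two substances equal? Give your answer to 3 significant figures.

7.86 days

Set 1430·(1/2)^(t/59.4) = 2960·(1/2)^(t/6.65).
Taking log₂: log₂(1430/2960) = t·(1/59.4 − 1/6.65).
log₂(0.48311) = -1.0496; 1/59.4 − 1/6.65 = -0.13354.
t = -1.0496 / -0.13354 ≈ 7.8596 days.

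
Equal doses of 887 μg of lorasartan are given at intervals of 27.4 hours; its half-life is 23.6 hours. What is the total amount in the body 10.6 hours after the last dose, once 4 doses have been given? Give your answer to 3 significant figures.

1130 μg

The 4 doses were given 92.8, 65.4, 38, 10.6 hours ago.
Total = 887·(1/2)^(92.8/23.6) + 887·(1/2)^(65.4/23.6) + 887·(1/2)^(38/23.6) + 887·(1/2)^(10.6/23.6)
      = 58.105 + 129.93 + 290.55 + 649.7 ≈ 1128.3 μg.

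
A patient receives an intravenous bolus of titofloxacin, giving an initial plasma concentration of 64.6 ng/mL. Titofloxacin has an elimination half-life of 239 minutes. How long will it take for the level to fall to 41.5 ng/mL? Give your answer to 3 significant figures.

Fraction remaining = 41.5/64.6 ≈ 0.64241.
n = log₂(64.6/41.5) = ln(1.5566)/ln 2 ≈ 0.63842 half-lives.
t = n × t½ = 0.63842 × 239 ≈ 152.58 minutes.

153 minutes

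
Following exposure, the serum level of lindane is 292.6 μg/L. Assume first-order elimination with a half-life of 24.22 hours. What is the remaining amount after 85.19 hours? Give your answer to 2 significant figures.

26 μg/L

Number of half-lives: n = 85.19/24.22 ≈ 3.5173.
Remaining = 292.6 × (1/2)^3.5173 = 292.6 × 0.087332 ≈ 25.553 μg/L.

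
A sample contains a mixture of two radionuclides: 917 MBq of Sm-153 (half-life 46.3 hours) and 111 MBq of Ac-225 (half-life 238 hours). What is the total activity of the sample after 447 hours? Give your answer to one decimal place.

31.3 MBq

Sm-153: 917 × (1/2)^(447/46.3) = 917 × (1/2)^9.6544 ≈ 1.1379 MBq.
Ac-225: 111 × (1/2)^(447/238) = 111 × (1/2)^1.8782 ≈ 30.196 MBq.
Total = 1.1379 + 30.196 ≈ 31.333 MBq.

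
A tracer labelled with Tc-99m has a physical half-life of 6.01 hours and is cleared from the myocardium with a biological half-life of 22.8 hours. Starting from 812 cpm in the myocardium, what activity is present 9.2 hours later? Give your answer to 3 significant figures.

212 cpm

1/t_eff = 1/t_phys + 1/t_biol = 1/6.01 + 1/22.8 = 0.21025 per hour.
t_eff = 6.01 × 22.8 / (6.01 + 22.8) ≈ 4.7563 hours.
Remaining = 812 × (1/2)^(9.2/4.7563) = 812 × (1/2)^1.9343 ≈ 212.46 cpm.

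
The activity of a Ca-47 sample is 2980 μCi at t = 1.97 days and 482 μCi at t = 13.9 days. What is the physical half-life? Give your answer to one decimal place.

Over Δt = 13.9 − 1.97 = 11.93 days, the level fell by a factor of 2980/482 ≈ 6.1826.
n = log₂(6.1826) ≈ 2.6282 half-lives, so t½ = 11.93/2.6282 ≈ 4.5392 days.

4.5 days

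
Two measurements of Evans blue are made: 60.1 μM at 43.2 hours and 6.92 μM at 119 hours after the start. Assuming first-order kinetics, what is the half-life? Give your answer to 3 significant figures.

Over Δt = 119 − 43.2 = 75.8 hours, the level fell by a factor of 60.1/6.92 ≈ 8.685.
n = log₂(8.685) ≈ 3.1185 half-lives, so t½ = 75.8/3.1185 ≈ 24.306 hours.

24.3 hours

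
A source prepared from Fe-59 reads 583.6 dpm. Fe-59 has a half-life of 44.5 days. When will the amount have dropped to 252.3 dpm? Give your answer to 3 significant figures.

53.8 days

Fraction remaining = 252.3/583.6 ≈ 0.43232.
n = log₂(583.6/252.3) = ln(2.3131)/ln 2 ≈ 1.2098 half-lives.
t = n × t½ = 1.2098 × 44.5 ≈ 53.838 days.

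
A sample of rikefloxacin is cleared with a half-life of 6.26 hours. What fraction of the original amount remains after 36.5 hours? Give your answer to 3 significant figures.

0.0176

n = 36.5/6.26 ≈ 5.8307 half-lives.
Fraction remaining = (1/2)^5.8307 ≈ 0.017571.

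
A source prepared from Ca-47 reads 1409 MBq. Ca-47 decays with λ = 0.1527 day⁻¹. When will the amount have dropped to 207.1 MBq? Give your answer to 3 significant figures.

t½ = ln 2 / λ = 0.69315 / 0.1527 ≈ 4.5393 days.
Fraction remaining = 207.1/1409 ≈ 0.14698.
n = log₂(1409/207.1) = ln(6.8035)/ln 2 ≈ 2.7663 half-lives.
t = n × t½ = 2.7663 × 4.5393 ≈ 12.557 days.

12.6 days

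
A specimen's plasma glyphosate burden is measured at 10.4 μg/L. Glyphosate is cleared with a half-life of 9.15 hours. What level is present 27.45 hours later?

1.3 μg/L

Elapsed time is 3 half-lives (27.45/9.15).
Each half-life halves the amount: 10.4 × (1/2)^3 = 10.4/8 = 1.3 μg/L.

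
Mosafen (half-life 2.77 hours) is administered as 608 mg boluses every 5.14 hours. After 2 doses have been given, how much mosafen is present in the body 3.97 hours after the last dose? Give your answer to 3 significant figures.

The 2 doses were given 9.11, 3.97 hours ago.
Total = 608·(1/2)^(9.11/2.77) + 608·(1/2)^(3.97/2.77)
      = 62.212 + 225.15 ≈ 287.36 mg.

287 mg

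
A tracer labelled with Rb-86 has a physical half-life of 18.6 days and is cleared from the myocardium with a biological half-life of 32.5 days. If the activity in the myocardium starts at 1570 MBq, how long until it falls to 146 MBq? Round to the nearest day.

41 days

1/t_eff = 1/t_phys + 1/t_biol = 1/18.6 + 1/32.5 = 0.084533 per day.
t_eff = 18.6 × 32.5 / (18.6 + 32.5) ≈ 11.83 days.
n = log₂(1570/146) ≈ 3.4267; t = 3.4267 × 11.83 ≈ 40.537 days.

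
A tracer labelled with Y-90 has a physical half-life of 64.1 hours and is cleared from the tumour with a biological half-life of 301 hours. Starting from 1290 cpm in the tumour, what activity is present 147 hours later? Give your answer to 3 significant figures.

1/t_eff = 1/t_phys + 1/t_biol = 1/64.1 + 1/301 = 0.018923 per hour.
t_eff = 64.1 × 301 / (64.1 + 301) ≈ 52.846 hours.
Remaining = 1290 × (1/2)^(147/52.846) = 1290 × (1/2)^2.7817 ≈ 187.6 cpm.

188 cpm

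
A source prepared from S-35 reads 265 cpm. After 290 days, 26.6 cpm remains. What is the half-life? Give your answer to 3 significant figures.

87.4 days

A/A₀ = 26.6/265 ≈ 0.10038.
n = log₂(9.9624) ≈ 3.3165 half-lives elapsed in 290 days.
t½ = 290/3.3165 ≈ 87.442 days.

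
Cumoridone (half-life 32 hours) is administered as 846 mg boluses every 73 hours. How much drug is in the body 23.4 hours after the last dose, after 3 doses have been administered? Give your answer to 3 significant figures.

The 3 doses were given 169.4, 96.4, 23.4 hours ago.
Total = 846·(1/2)^(169.4/32) + 846·(1/2)^(96.4/32) + 846·(1/2)^(23.4/32)
      = 21.567 + 104.84 + 509.61 ≈ 636.02 mg.

636 mg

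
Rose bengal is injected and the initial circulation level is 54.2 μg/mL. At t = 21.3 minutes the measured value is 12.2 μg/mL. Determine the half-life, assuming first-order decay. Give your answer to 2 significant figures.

9.9 minutes

A/A₀ = 12.2/54.2 ≈ 0.22509.
n = log₂(4.4426) ≈ 2.1514 half-lives elapsed in 21.3 minutes.
t½ = 21.3/2.1514 ≈ 9.9005 minutes.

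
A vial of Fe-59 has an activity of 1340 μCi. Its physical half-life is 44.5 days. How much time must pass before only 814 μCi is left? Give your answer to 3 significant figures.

32.0 days

Fraction remaining = 814/1340 ≈ 0.60746.
n = log₂(1340/814) = ln(1.6462)/ln 2 ≈ 0.71913 half-lives.
t = n × t½ = 0.71913 × 44.5 ≈ 32.001 days.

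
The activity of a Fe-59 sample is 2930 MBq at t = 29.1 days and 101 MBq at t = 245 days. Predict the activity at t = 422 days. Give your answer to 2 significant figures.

6.4 MBq

Over Δt = 245 − 29.1 = 215.9 days, the level fell by a factor of 2930/101 ≈ 29.01.
n = log₂(29.01) ≈ 4.8585 half-lives, so t½ = 215.9/4.8585 ≈ 44.438 days.
From t = 245 to t = 422: 101 × (1/2)^((422−245)/44.438) ≈ 6.3869 MBq.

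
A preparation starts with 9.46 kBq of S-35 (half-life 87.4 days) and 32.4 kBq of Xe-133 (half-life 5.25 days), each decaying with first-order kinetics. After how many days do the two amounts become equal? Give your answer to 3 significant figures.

Set 9.46·(1/2)^(t/87.4) = 32.4·(1/2)^(t/5.25).
Taking log₂: log₂(9.46/32.4) = t·(1/87.4 − 1/5.25).
log₂(0.29198) = -1.7761; 1/87.4 − 1/5.25 = -0.17903.
t = -1.7761 / -0.17903 ≈ 9.9203 days.

9.92 days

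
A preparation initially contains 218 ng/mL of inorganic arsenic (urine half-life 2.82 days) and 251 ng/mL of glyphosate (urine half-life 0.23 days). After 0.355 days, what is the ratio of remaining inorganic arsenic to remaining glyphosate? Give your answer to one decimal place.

inorganic arsenic: 218 × (1/2)^(0.355/2.82) = 218 × (1/2)^0.12589 ≈ 199.78 ng/mL.
glyphosate: 251 × (1/2)^(0.355/0.23) = 251 × (1/2)^1.5435 ≈ 86.107 ng/mL.
Ratio ≈ 199.78 / 86.107 ≈ 2.3202.

2.3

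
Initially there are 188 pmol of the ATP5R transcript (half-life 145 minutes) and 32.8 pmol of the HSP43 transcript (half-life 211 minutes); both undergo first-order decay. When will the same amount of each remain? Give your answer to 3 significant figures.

Set 188·(1/2)^(t/145) = 32.8·(1/2)^(t/211).
Taking log₂: log₂(188/32.8) = t·(1/145 − 1/211).
log₂(5.7317) = 2.519; 1/145 − 1/211 = 0.0021572.
t = 2.519 / 0.0021572 ≈ 1167.7 minutes.

1170 minutes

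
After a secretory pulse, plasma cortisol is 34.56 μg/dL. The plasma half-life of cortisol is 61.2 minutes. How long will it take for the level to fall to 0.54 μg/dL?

367.2 minutes

0.54/34.56 = 1/64, so 6 half-lives have elapsed.
t = 6 × 61.2 = 367.2 minutes.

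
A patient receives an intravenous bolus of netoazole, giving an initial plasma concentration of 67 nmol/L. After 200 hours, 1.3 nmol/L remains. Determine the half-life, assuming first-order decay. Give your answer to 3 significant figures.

A/A₀ = 1.3/67 ≈ 0.019403.
n = log₂(51.538) ≈ 5.6876 half-lives elapsed in 200 hours.
t½ = 200/5.6876 ≈ 35.164 hours.

35.2 hours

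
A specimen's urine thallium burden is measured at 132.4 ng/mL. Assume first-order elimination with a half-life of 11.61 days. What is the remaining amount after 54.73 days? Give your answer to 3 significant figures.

5.04 ng/mL

Number of half-lives: n = 54.73/11.61 ≈ 4.714.
Remaining = 132.4 × (1/2)^4.714 = 132.4 × 0.038101 ≈ 5.0445 ng/mL.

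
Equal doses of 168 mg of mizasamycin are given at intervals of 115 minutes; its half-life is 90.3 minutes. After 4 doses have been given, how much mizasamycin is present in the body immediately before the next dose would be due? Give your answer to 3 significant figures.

The 4 doses were given 460, 345, 230, 115 minutes ago.
Total = 168·(1/2)^(460/90.3) + 168·(1/2)^(345/90.3) + 168·(1/2)^(230/90.3) + 168·(1/2)^(115/90.3)
      = 4.9184 + 11.89 + 28.745 + 69.492 ≈ 115.05 mg.

115 mg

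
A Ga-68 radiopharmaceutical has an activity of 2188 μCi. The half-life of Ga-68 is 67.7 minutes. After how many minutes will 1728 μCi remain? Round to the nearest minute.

23 minutes

Fraction remaining = 1728/2188 ≈ 0.78976.
n = log₂(2188/1728) = ln(1.2662)/ln 2 ≈ 0.34051 half-lives.
t = n × t½ = 0.34051 × 67.7 ≈ 23.052 minutes.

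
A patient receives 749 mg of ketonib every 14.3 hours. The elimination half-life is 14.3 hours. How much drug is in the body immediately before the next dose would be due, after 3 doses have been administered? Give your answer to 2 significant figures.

660 mg

The 3 doses were given 42.9, 28.6, 14.3 hours ago.
Total = 749·(1/2)^(42.9/14.3) + 749·(1/2)^(28.6/14.3) + 749·(1/2)^(14.3/14.3)
      = 93.625 + 187.25 + 374.5 ≈ 655.37 mg.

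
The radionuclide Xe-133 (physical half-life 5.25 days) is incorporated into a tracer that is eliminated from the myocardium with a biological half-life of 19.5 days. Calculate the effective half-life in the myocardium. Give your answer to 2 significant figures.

1/t_eff = 1/t_phys + 1/t_biol = 1/5.25 + 1/19.5 = 0.24176 per day.
t_eff = 5.25 × 19.5 / (5.25 + 19.5) ≈ 4.1364 days.

4.1 days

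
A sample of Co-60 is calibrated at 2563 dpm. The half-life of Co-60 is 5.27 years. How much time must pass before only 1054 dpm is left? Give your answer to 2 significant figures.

Fraction remaining = 1054/2563 ≈ 0.41124.
n = log₂(2563/1054) = ln(2.4317)/ln 2 ≈ 1.282 half-lives.
t = n × t½ = 1.282 × 5.27 ≈ 6.7559 years.

6.8 years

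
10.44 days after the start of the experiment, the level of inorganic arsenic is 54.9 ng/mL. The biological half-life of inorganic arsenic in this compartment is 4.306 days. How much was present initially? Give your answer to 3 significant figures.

Number of half-lives elapsed: n = 10.44/4.306 ≈ 2.4245.
A₀ = A × 2^n = 54.9 × 2^2.4245 = 54.9 × 5.3685 ≈ 294.73 ng/mL.

295 ng/mL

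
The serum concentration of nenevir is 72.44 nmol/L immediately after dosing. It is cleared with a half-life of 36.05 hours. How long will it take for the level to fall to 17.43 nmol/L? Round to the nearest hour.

Fraction remaining = 17.43/72.44 ≈ 0.24061.
n = log₂(72.44/17.43) = ln(4.1561)/ln 2 ≈ 2.0552 half-lives.
t = n × t½ = 2.0552 × 36.05 ≈ 74.09 hours.

74 hours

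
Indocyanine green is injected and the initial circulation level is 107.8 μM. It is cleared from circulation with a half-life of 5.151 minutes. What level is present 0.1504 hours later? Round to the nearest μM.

Convert the elapsed time: 0.1504 hours = 9.024 minutes.
Number of half-lives: n = 9.024/5.151 ≈ 1.7519.
Remaining = 107.8 × (1/2)^1.7519 = 107.8 × 0.29691 ≈ 32.007 μM.

32 μM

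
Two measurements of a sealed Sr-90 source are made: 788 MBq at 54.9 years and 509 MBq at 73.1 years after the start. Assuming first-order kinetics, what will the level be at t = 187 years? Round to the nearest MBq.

Over Δt = 73.1 − 54.9 = 18.2 years, the level fell by a factor of 788/509 ≈ 1.5481.
n = log₂(1.5481) ≈ 0.63053 half-lives, so t½ = 18.2/0.63053 ≈ 28.865 years.
From t = 73.1 to t = 187: 509 × (1/2)^((187−73.1)/28.865) ≈ 33.026 MBq.

33 MBq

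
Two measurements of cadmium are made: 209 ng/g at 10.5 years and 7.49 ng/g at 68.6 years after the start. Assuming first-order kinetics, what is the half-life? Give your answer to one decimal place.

Over Δt = 68.6 − 10.5 = 58.1 years, the level fell by a factor of 209/7.49 ≈ 27.904.
n = log₂(27.904) ≈ 4.8024 half-lives, so t½ = 58.1/4.8024 ≈ 12.098 years.

12.1 years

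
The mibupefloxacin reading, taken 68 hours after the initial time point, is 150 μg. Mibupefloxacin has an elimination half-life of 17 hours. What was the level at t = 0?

Number of half-lives elapsed: n = 68/17 ≈ 4.
A₀ = A × 2^n = 150 × 2^4 = 150 × 16 ≈ 2400 μg.

2400 μg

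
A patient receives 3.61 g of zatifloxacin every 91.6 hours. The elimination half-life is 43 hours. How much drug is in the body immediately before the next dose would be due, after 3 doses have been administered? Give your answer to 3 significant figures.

The 3 doses were given 274.8, 183.2, 91.6 hours ago.
Total = 3.61·(1/2)^(274.8/43) + 3.61·(1/2)^(183.2/43) + 3.61·(1/2)^(91.6/43)
      = 0.043024 + 0.18836 + 0.8246 ≈ 1.056 g.

1.06 g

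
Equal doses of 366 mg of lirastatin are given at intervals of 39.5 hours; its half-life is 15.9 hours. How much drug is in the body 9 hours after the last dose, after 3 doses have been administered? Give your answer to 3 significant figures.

299 mg

The 3 doses were given 88, 48.5, 9 hours ago.
Total = 366·(1/2)^(88/15.9) + 366·(1/2)^(48.5/15.9) + 366·(1/2)^(9/15.9)
      = 7.8959 + 44.182 + 247.22 ≈ 299.3 mg.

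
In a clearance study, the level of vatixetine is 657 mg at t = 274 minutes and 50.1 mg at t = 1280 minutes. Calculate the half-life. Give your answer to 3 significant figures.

Over Δt = 1280 − 274 = 1006 minutes, the level fell by a factor of 657/50.1 ≈ 13.114.
n = log₂(13.114) ≈ 3.713 half-lives, so t½ = 1006/3.713 ≈ 270.94 minutes.

271 minutes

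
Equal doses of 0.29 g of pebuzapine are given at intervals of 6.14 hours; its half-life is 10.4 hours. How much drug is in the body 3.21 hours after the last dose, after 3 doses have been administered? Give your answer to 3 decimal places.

0.493 g

The 3 doses were given 15.49, 9.35, 3.21 hours ago.
Total = 0.29·(1/2)^(15.49/10.4) + 0.29·(1/2)^(9.35/10.4) + 0.29·(1/2)^(3.21/10.4)
      = 0.10328 + 0.15551 + 0.23414 ≈ 0.49294 g.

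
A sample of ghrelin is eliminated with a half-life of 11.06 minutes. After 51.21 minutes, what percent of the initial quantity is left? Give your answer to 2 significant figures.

4.0%

n = 51.21/11.06 ≈ 4.6302 half-lives.
Fraction remaining = (1/2)^4.6302 ≈ 0.04038, i.e. 4.038%.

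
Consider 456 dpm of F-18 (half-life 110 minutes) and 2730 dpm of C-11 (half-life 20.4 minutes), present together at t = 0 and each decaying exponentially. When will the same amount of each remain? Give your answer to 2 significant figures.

65 minutes

Set 456·(1/2)^(t/110) = 2730·(1/2)^(t/20.4).
Taking log₂: log₂(456/2730) = t·(1/110 − 1/20.4).
log₂(0.16703) = -2.5818; 1/110 − 1/20.4 = -0.039929.
t = -2.5818 / -0.039929 ≈ 64.66 minutes.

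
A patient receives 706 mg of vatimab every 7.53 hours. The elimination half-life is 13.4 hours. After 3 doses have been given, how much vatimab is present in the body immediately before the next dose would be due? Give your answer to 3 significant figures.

1020 mg

The 3 doses were given 22.59, 15.06, 7.53 hours ago.
Total = 706·(1/2)^(22.59/13.4) + 706·(1/2)^(15.06/13.4) + 706·(1/2)^(7.53/13.4)
      = 219.44 + 323.95 + 478.24 ≈ 1021.6 mg.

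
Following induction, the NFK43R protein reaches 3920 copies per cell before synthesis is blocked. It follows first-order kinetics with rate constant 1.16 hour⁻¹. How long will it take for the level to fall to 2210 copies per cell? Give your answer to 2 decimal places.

t½ = ln 2 / k = 0.69315 / 1.16 ≈ 0.59754 hours.
Fraction remaining = 2210/3920 ≈ 0.56378.
n = log₂(3920/2210) = ln(1.7738)/ln 2 ≈ 0.82681 half-lives.
t = n × t½ = 0.82681 × 0.59754 ≈ 0.49405 hours.

0.49 hours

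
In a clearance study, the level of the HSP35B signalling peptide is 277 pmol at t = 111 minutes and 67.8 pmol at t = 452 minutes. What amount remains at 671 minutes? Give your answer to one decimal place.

Over Δt = 452 − 111 = 341 minutes, the level fell by a factor of 277/67.8 ≈ 4.0855.
n = log₂(4.0855) ≈ 2.0305 half-lives, so t½ = 341/2.0305 ≈ 167.94 minutes.
From t = 452 to t = 671: 67.8 × (1/2)^((671−452)/167.94) ≈ 27.458 pmol.

27.5 pmol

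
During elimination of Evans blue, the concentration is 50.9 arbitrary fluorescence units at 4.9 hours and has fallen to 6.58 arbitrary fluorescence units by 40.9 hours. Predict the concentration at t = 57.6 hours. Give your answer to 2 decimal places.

Over Δt = 40.9 − 4.9 = 36 hours, the level fell by a factor of 50.9/6.58 ≈ 7.7356.
n = log₂(7.7356) ≈ 2.9515 half-lives, so t½ = 36/2.9515 ≈ 12.197 hours.
From t = 40.9 to t = 57.6: 6.58 × (1/2)^((57.6−40.9)/12.197) ≈ 2.5472 arbitrary fluorescence units.

2.55 arbitrary fluorescence units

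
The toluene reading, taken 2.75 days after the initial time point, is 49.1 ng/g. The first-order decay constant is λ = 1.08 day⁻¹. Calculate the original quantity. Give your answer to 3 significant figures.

957 ng/g

t½ = ln 2 / λ = 0.69315 / 1.08 ≈ 0.6418 days.
Number of half-lives elapsed: n = 2.75/0.6418 ≈ 4.2848.
A₀ = A × 2^n = 49.1 × 2^4.2848 = 49.1 × 19.492 ≈ 957.05 ng/g.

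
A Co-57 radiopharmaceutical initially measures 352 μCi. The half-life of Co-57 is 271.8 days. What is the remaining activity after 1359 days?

11 μCi

Elapsed time is 5 half-lives (1359/271.8).
Each half-life halves the amount: 352 × (1/2)^5 = 352/32 = 11 μCi.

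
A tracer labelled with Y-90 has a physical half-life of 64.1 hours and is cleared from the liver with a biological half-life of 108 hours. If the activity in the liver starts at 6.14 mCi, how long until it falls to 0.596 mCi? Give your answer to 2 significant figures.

1/t_eff = 1/t_phys + 1/t_biol = 1/64.1 + 1/108 = 0.02486 per hour.
t_eff = 64.1 × 108 / (64.1 + 108) ≈ 40.225 hours.
n = log₂(6.14/0.596) ≈ 3.3649; t = 3.3649 × 40.225 ≈ 135.35 hours.

140 hours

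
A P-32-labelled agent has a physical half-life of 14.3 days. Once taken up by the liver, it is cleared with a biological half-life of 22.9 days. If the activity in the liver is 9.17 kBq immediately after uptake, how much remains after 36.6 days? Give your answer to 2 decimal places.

0.51 kBq

1/t_eff = 1/t_phys + 1/t_biol = 1/14.3 + 1/22.9 = 0.1136 per day.
t_eff = 14.3 × 22.9 / (14.3 + 22.9) ≈ 8.803 days.
Remaining = 9.17 × (1/2)^(36.6/8.803) = 9.17 × (1/2)^4.1577 ≈ 0.51378 kBq.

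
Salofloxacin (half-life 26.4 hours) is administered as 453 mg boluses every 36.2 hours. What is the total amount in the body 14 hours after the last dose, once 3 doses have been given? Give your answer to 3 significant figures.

482 mg

The 3 doses were given 86.4, 50.2, 14 hours ago.
Total = 453·(1/2)^(86.4/26.4) + 453·(1/2)^(50.2/26.4) + 453·(1/2)^(14/26.4)
      = 46.872 + 121.25 + 313.66 ≈ 481.78 mg.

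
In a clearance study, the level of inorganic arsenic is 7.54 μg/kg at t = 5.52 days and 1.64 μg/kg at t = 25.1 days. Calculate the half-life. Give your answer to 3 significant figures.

Over Δt = 25.1 − 5.52 = 19.58 days, the level fell by a factor of 7.54/1.64 ≈ 4.5976.
n = log₂(4.5976) ≈ 2.2009 half-lives, so t½ = 19.58/2.2009 ≈ 8.8965 days.

8.90 days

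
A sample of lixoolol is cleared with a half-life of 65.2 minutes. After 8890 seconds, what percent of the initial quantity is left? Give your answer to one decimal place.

20.7%

8890 seconds = 148.167 minutes.
n = 148.167/65.2 ≈ 2.2725 half-lives.
Fraction remaining = (1/2)^2.2725 ≈ 0.20697, i.e. 20.697%.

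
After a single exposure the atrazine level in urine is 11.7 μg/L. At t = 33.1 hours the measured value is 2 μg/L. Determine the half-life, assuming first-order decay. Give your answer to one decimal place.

13.0 hours

A/A₀ = 2/11.7 ≈ 0.17094.
n = log₂(5.85) ≈ 2.5484 half-lives elapsed in 33.1 hours.
t½ = 33.1/2.5484 ≈ 12.988 hours.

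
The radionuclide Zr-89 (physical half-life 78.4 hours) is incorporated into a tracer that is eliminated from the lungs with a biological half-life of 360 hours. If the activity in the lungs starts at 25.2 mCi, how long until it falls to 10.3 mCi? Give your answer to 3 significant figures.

1/t_eff = 1/t_phys + 1/t_biol = 1/78.4 + 1/360 = 0.015533 per hour.
t_eff = 78.4 × 360 / (78.4 + 360) ≈ 64.38 hours.
n = log₂(25.2/10.3) ≈ 1.2908; t = 1.2908 × 64.38 ≈ 83.1 hours.

83.1 hours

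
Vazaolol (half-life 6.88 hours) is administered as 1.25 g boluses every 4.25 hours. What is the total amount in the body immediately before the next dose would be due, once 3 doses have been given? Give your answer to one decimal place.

The 3 doses were given 12.75, 8.5, 4.25 hours ago.
Total = 1.25·(1/2)^(12.75/6.88) + 1.25·(1/2)^(8.5/6.88) + 1.25·(1/2)^(4.25/6.88)
      = 0.34597 + 0.53088 + 0.81462 ≈ 1.6915 g.

1.7 g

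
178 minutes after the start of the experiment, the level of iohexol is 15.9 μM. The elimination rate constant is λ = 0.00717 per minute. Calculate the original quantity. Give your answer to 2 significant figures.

t½ = ln 2 / λ = 0.69315 / 0.00717 ≈ 96.673 minutes.
Number of half-lives elapsed: n = 178/96.673 ≈ 1.8413.
A₀ = A × 2^n = 15.9 × 2^1.8413 = 15.9 × 3.5832 ≈ 56.973 μM.

57 μM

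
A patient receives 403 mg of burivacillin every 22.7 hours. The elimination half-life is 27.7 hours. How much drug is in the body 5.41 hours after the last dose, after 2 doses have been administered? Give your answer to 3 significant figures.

551 mg

The 2 doses were given 28.11, 5.41 hours ago.
Total = 403·(1/2)^(28.11/27.7) + 403·(1/2)^(5.41/27.7)
      = 199.44 + 351.98 ≈ 551.42 mg.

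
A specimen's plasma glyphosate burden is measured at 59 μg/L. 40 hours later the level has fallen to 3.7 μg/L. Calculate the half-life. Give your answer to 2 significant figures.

A/A₀ = 3.7/59 ≈ 0.062712.
n = log₂(15.946) ≈ 3.9951 half-lives elapsed in 40 hours.
t½ = 40/3.9951 ≈ 10.012 hours.

10 hours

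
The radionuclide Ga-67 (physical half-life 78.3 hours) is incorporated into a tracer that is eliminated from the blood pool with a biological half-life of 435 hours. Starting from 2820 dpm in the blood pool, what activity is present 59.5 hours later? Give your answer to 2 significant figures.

1/t_eff = 1/t_phys + 1/t_biol = 1/78.3 + 1/435 = 0.01507 per hour.
t_eff = 78.3 × 435 / (78.3 + 435) ≈ 66.356 hours.
Remaining = 2820 × (1/2)^(59.5/66.356) = 2820 × (1/2)^0.89668 ≈ 1514.7 dpm.

1500 dpm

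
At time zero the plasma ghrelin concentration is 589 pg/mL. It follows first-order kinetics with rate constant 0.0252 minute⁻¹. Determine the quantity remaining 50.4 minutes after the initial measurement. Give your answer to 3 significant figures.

t½ = ln 2 / λ = 0.69315 / 0.0252 ≈ 27.506 minutes.
Number of half-lives: n = 50.4/27.506 ≈ 1.8323.
Remaining = 589 × (1/2)^1.8323 = 589 × 0.28081 ≈ 165.4 pg/mL.

165 pg/mL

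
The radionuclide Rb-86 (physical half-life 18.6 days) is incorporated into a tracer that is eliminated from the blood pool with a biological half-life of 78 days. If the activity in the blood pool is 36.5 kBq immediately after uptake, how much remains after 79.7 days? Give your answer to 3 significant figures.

0.922 kBq

1/t_eff = 1/t_phys + 1/t_biol = 1/18.6 + 1/78 = 0.066584 per day.
t_eff = 18.6 × 78 / (18.6 + 78) ≈ 15.019 days.
Remaining = 36.5 × (1/2)^(79.7/15.019) = 36.5 × (1/2)^5.3067 ≈ 0.92216 kBq.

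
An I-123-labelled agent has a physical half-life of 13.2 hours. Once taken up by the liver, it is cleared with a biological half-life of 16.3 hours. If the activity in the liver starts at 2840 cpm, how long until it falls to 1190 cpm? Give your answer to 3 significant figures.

9.15 hours

1/t_eff = 1/t_phys + 1/t_biol = 1/13.2 + 1/16.3 = 0.13711 per hour.
t_eff = 13.2 × 16.3 / (13.2 + 16.3) ≈ 7.2936 hours.
n = log₂(2840/1190) ≈ 1.2549; t = 1.2549 × 7.2936 ≈ 9.1529 hours.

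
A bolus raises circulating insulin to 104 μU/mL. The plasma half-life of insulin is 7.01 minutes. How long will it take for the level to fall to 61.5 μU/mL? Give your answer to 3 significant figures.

5.31 minutes

Fraction remaining = 61.5/104 ≈ 0.59135.
n = log₂(104/61.5) = ln(1.6911)/ln 2 ≈ 0.75793 half-lives.
t = n × t½ = 0.75793 × 7.01 ≈ 5.3131 minutes.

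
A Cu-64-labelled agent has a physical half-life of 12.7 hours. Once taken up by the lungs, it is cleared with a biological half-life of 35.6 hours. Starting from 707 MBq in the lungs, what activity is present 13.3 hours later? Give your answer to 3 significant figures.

264 MBq

1/t_eff = 1/t_phys + 1/t_biol = 1/12.7 + 1/35.6 = 0.10683 per hour.
t_eff = 12.7 × 35.6 / (12.7 + 35.6) ≈ 9.3607 hours.
Remaining = 707 × (1/2)^(13.3/9.3607) = 707 × (1/2)^1.4208 ≈ 264.06 MBq.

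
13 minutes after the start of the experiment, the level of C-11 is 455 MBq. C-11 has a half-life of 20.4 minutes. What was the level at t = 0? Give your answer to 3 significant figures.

Number of half-lives elapsed: n = 13/20.4 ≈ 0.63725.
A₀ = A × 2^n = 455 × 2^0.63725 = 455 × 1.5554 ≈ 707.69 MBq.

708 MBq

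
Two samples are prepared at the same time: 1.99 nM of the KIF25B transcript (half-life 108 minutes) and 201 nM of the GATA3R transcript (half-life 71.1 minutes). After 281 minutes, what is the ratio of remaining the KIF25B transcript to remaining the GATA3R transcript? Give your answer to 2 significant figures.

0.025

KIF25B transcript: 1.99 × (1/2)^(281/108) = 1.99 × (1/2)^2.6019 ≈ 0.32781 nM.
GATA3R transcript: 201 × (1/2)^(281/71.1) = 201 × (1/2)^3.9522 ≈ 12.986 nM.
Ratio ≈ 0.32781 / 12.986 ≈ 0.025243.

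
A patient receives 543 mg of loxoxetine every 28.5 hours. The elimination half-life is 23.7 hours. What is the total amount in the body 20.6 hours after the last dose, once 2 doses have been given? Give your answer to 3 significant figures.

426 mg

The 2 doses were given 49.1, 20.6 hours ago.
Total = 543·(1/2)^(49.1/23.7) + 543·(1/2)^(20.6/23.7)
      = 129.17 + 297.27 ≈ 426.43 mg.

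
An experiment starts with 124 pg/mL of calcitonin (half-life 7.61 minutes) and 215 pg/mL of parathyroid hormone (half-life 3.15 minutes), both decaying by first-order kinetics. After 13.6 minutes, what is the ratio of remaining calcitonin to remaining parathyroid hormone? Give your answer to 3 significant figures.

calcitonin: 124 × (1/2)^(13.6/7.61) = 124 × (1/2)^1.7871 ≈ 35.929 pg/mL.
parathyroid hormone: 215 × (1/2)^(13.6/3.15) = 215 × (1/2)^4.3175 ≈ 10.783 pg/mL.
Ratio ≈ 35.929 / 10.783 ≈ 3.3319.

3.33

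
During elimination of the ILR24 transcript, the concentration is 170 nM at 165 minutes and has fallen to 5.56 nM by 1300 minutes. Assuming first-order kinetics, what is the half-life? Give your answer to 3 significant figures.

Over Δt = 1300 − 165 = 1135 minutes, the level fell by a factor of 170/5.56 ≈ 30.576.
n = log₂(30.576) ≈ 4.9343 half-lives, so t½ = 1135/4.9343 ≈ 230.02 minutes.

230 minutes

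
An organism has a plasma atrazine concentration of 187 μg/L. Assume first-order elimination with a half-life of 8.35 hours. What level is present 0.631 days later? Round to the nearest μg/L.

53 μg/L

Convert the elapsed time: 0.631 days = 15.144 hours.
Number of half-lives: n = 15.144/8.35 ≈ 1.8137.
Remaining = 187 × (1/2)^1.8137 = 187 × 0.28447 ≈ 53.196 μg/L.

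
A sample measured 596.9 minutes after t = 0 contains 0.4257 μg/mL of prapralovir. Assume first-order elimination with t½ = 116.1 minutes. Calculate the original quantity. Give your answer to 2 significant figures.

Number of half-lives elapsed: n = 596.9/116.1 ≈ 5.1413.
A₀ = A × 2^n = 0.4257 × 2^5.1413 = 0.4257 × 35.292 ≈ 15.024 μg/mL.

15 μg/mL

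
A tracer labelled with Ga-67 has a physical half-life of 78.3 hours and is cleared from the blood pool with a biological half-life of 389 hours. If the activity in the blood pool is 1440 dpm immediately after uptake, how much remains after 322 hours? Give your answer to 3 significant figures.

1/t_eff = 1/t_phys + 1/t_biol = 1/78.3 + 1/389 = 0.015342 per hour.
t_eff = 78.3 × 389 / (78.3 + 389) ≈ 65.18 hours.
Remaining = 1440 × (1/2)^(322/65.18) = 1440 × (1/2)^4.9402 ≈ 46.906 dpm.

46.9 dpm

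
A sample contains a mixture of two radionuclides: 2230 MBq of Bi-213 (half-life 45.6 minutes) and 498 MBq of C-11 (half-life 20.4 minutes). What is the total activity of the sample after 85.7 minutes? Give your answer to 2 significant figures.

Bi-213: 2230 × (1/2)^(85.7/45.6) = 2230 × (1/2)^1.8794 ≈ 606.11 MBq.
C-11: 498 × (1/2)^(85.7/20.4) = 498 × (1/2)^4.201 ≈ 27.077 MBq.
Total = 606.11 + 27.077 ≈ 633.19 MBq.

630 MBq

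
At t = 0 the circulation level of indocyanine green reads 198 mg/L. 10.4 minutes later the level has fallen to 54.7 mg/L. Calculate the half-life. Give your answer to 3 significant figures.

5.60 minutes

A/A₀ = 54.7/198 ≈ 0.27626.
n = log₂(3.6197) ≈ 1.8559 half-lives elapsed in 10.4 minutes.
t½ = 10.4/1.8559 ≈ 5.6038 minutes.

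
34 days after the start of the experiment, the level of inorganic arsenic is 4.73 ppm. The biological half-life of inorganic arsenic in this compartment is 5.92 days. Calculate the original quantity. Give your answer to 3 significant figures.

Number of half-lives elapsed: n = 34/5.92 ≈ 5.7432.
A₀ = A × 2^n = 4.73 × 2^5.7432 = 4.73 × 53.566 ≈ 253.37 ppm.

253 ppm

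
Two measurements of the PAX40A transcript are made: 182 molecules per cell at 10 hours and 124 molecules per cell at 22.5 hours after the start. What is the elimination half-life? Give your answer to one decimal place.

Over Δt = 22.5 − 10 = 12.5 hours, the level fell by a factor of 182/124 ≈ 1.4677.
n = log₂(1.4677) ≈ 0.5536 half-lives, so t½ = 12.5/0.5536 ≈ 22.58 hours.

22.6 hours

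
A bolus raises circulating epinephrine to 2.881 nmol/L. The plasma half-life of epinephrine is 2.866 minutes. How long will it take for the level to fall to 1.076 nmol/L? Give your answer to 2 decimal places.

4.07 minutes

Fraction remaining = 1.076/2.881 ≈ 0.37348.
n = log₂(2.881/1.076) = ln(2.6775)/ln 2 ≈ 1.4209 half-lives.
t = n × t½ = 1.4209 × 2.866 ≈ 4.0723 minutes.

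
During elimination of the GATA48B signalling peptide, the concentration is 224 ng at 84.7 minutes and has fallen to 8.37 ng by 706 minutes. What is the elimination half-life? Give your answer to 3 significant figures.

131 minutes

Over Δt = 706 − 84.7 = 621.3 minutes, the level fell by a factor of 224/8.37 ≈ 26.762.
n = log₂(26.762) ≈ 4.7421 half-lives, so t½ = 621.3/4.7421 ≈ 131.02 minutes.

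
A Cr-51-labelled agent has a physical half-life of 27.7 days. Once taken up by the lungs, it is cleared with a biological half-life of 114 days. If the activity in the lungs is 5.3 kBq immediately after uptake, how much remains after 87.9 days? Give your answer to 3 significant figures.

1/t_eff = 1/t_phys + 1/t_biol = 1/27.7 + 1/114 = 0.044873 per day.
t_eff = 27.7 × 114 / (27.7 + 114) ≈ 22.285 days.
Remaining = 5.3 × (1/2)^(87.9/22.285) = 5.3 × (1/2)^3.9443 ≈ 0.34428 kBq.

0.344 kBq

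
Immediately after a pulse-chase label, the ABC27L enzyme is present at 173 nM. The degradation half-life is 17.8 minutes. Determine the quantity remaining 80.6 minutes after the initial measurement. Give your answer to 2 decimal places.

Number of half-lives: n = 80.6/17.8 ≈ 4.5281.
Remaining = 173 × (1/2)^4.5281 = 173 × 0.043342 ≈ 7.4982 nM.

7.50 nM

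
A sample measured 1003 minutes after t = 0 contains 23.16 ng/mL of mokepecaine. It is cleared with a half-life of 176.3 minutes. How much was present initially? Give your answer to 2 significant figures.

Number of half-lives elapsed: n = 1003/176.3 ≈ 5.6892.
A₀ = A × 2^n = 23.16 × 2^5.6892 = 23.16 × 51.595 ≈ 1194.9 ng/mL.

1200 ng/mL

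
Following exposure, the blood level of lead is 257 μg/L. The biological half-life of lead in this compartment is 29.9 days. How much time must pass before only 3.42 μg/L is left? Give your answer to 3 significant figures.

186 days

Fraction remaining = 3.42/257 ≈ 0.013307.
n = log₂(257/3.42) = ln(75.146)/ln 2 ≈ 6.2316 half-lives.
t = n × t½ = 6.2316 × 29.9 ≈ 186.33 days.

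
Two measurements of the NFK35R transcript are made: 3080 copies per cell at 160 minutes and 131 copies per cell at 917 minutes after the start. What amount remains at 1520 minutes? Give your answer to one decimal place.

10.6 copies per cell

Over Δt = 917 − 160 = 757 minutes, the level fell by a factor of 3080/131 ≈ 23.511.
n = log₂(23.511) ≈ 4.5553 half-lives, so t½ = 757/4.5553 ≈ 166.18 minutes.
From t = 917 to t = 1520: 131 × (1/2)^((1520−917)/166.18) ≈ 10.592 copies per cell.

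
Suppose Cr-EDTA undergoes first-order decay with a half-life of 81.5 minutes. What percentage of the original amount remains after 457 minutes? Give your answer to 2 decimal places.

2.05%

n = 457/81.5 ≈ 5.6074 half-lives.
Fraction remaining = (1/2)^5.6074 ≈ 0.020512, i.e. 2.0512%.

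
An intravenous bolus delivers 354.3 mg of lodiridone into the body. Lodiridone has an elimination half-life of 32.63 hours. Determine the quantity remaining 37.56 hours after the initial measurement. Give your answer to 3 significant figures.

Number of half-lives: n = 37.56/32.63 ≈ 1.1511.
Remaining = 354.3 × (1/2)^1.1511 = 354.3 × 0.45029 ≈ 159.54 mg.

160 mg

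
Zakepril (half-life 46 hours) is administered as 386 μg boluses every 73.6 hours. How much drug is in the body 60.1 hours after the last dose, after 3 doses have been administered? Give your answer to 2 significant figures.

220 μg

The 3 doses were given 207.3, 133.7, 60.1 hours ago.
Total = 386·(1/2)^(207.3/46) + 386·(1/2)^(133.7/46) + 386·(1/2)^(60.1/46)
      = 16.982 + 51.48 + 156.06 ≈ 224.52 μg.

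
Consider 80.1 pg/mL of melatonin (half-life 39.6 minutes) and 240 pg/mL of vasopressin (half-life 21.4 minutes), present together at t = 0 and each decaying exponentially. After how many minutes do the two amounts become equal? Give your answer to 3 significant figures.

Set 80.1·(1/2)^(t/39.6) = 240·(1/2)^(t/21.4).
Taking log₂: log₂(80.1/240) = t·(1/39.6 − 1/21.4).
log₂(0.33375) = -1.5832; 1/39.6 − 1/21.4 = -0.021476.
t = -1.5832 / -0.021476 ≈ 73.716 minutes.

73.7 minutes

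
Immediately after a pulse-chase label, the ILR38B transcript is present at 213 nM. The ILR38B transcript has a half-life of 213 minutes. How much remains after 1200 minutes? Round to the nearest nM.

4 nM

Number of half-lives: n = 1200/213 ≈ 5.6338.
Remaining = 213 × (1/2)^5.6338 = 213 × 0.02014 ≈ 4.2898 nM.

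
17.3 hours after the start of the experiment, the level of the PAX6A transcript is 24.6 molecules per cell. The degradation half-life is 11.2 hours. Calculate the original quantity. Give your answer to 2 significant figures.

Number of half-lives elapsed: n = 17.3/11.2 ≈ 1.5446.
A₀ = A × 2^n = 24.6 × 2^1.5446 = 24.6 × 2.9173 ≈ 71.766 molecules per cell.

72 molecules per cell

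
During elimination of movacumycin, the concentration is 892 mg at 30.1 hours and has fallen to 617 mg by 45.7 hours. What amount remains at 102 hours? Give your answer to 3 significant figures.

Over Δt = 45.7 − 30.1 = 15.6 hours, the level fell by a factor of 892/617 ≈ 1.4457.
n = log₂(1.4457) ≈ 0.53177 half-lives, so t½ = 15.6/0.53177 ≈ 29.336 hours.
From t = 45.7 to t = 102: 617 × (1/2)^((102−45.7)/29.336) ≈ 163.14 mg.

163 mg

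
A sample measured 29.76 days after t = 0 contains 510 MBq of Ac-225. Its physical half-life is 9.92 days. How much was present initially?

4080 MBq

Number of half-lives elapsed: n = 29.76/9.92 ≈ 3.
A₀ = A × 2^n = 510 × 2^3 = 510 × 8 ≈ 4080 MBq.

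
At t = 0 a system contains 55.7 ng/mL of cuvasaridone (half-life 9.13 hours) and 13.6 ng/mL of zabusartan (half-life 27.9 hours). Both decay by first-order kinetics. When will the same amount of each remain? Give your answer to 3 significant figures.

27.6 hours

Set 55.7·(1/2)^(t/9.13) = 13.6·(1/2)^(t/27.9).
Taking log₂: log₂(55.7/13.6) = t·(1/9.13 − 1/27.9).
log₂(4.0956) = 2.0341; 1/9.13 − 1/27.9 = 0.073687.
t = 2.0341 / 0.073687 ≈ 27.604 hours.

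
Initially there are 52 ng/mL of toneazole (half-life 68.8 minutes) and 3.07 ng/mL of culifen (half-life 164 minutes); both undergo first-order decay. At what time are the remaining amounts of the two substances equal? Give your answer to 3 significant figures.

484 minutes

Set 52·(1/2)^(t/68.8) = 3.07·(1/2)^(t/164).
Taking log₂: log₂(52/3.07) = t·(1/68.8 − 1/164).
log₂(16.938) = 4.0822; 1/68.8 − 1/164 = 0.0084373.
t = 4.0822 / 0.0084373 ≈ 483.83 minutes.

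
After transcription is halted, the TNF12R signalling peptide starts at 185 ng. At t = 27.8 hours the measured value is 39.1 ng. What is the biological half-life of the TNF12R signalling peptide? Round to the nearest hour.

12 hours

A/A₀ = 39.1/185 ≈ 0.21135.
n = log₂(4.7315) ≈ 2.2423 half-lives elapsed in 27.8 hours.
t½ = 27.8/2.2423 ≈ 12.398 hours.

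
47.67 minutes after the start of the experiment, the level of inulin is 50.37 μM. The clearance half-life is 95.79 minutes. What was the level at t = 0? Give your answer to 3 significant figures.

Number of half-lives elapsed: n = 47.67/95.79 ≈ 0.49765.
A₀ = A × 2^n = 50.37 × 2^0.49765 = 50.37 × 1.4119 ≈ 71.118 μM.

71.1 μM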